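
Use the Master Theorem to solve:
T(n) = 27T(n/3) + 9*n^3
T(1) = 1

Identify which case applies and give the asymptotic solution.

a=27, b=3, f(n)=9*n^3.
log_3(27) = 3, so n^(log_b(a)) = n^3.
f(n) = Theta(n^3), so Case 2 applies.
T(n) = Theta(n^3 log n).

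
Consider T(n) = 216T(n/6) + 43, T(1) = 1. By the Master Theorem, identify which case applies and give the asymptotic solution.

a=216, b=6, f(n)=43.
log_6(216) = 3 > 0.
Since f(n) = O(n^0) is polynomially smaller than n^3, Case 1 applies.
T(n) = Theta(n^3).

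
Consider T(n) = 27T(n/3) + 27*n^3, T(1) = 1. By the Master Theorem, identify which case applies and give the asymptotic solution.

a=27, b=3, f(n)=27*n^3.
log_3(27) = 3, so n^(log_b(a)) = n^3.
f(n) = Theta(n^3), so Case 2 applies.
T(n) = Theta(n^3 log n).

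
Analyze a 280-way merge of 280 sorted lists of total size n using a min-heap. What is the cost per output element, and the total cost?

Maintain a min-heap of size 280 holding the current head of each list. Each output step does one extract-min (O(log 280)) and one insert of that list's next element (O(log 280)). Each of the n elements passes through the heap exactly once, so the total cost is O(n log 280), i.e. O(log 280) per output element.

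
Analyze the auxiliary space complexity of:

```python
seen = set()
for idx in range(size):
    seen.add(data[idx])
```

Space complexity: O(n).
Auxiliary storage grows linearly with the input size n in the worst case.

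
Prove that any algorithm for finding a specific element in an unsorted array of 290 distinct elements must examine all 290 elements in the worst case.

Adversary argument: if the algorithm examines fewer than 290 elements, the adversary places the target in an unexamined position. The algorithm cannot distinguish 'not present' from 'in unexamined position'.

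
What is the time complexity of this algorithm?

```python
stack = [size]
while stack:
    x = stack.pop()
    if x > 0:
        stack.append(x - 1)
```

Time complexity: O(n).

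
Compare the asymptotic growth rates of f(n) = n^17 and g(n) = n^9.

f(n) = n^17 grows faster: n^17/n^9 = n^8 -> infinity.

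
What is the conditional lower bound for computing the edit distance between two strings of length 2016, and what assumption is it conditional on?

Under SETH (the Strong Exponential Time Hypothesis), edit distance on length-2016 strings cannot be computed in O(n^(2-epsilon)) time for any epsilon > 0 (Backurs-Indyk). The reduction is from CNF-SAT via the orthogonal vectors problem.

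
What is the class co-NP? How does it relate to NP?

co-NP is the class of problems whose complement is in NP. A problem is in co-NP if 'no' instances have short proofs. NP and co-NP may or may not be equal. If NP != co-NP, then P != NP. Tautology (is a formula always true?) is in co-NP.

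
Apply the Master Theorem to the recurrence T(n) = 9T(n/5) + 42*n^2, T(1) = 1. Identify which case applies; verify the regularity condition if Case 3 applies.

a=9, b=5, f(n)=42*n^2.
log_5(9) = 1.365 < 2.
f(n) = Omega(n^(1.365+epsilon)) for some epsilon > 0, so Case 3 is the candidate.
Regularity: a*f(n/b) = 9*42*(n/5)^2 = (9/25)*42*n^2 <= c*f(n) with c = 9/25 < 1. Satisfied.
Case 3: T(n) = Theta(n^2).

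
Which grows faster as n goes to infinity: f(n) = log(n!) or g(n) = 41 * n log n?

f(n) = log(n!) and g(n) = 41 * n log n are Theta of each other: Stirling: log(n!) = n log n - n + O(log n) = Theta(n log n); the constant 41 doesn't change the Theta class.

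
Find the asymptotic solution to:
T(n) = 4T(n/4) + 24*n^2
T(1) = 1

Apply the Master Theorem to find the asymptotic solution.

a=4, b=4, f(n)=24*n^2. log_4(4) = 1 < 2. Case 3: T(n) = O(n^2).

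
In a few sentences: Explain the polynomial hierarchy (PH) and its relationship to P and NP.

The polynomial hierarchy is a tower of complexity classes: Sigma_0^P = Pi_0^P = P, Sigma_1^P = NP, Pi_1^P = co-NP, and Sigma_{k+1}^P = NP^{Sigma_k^P}. PH is contained in PSPACE. If any level collapses (Sigma_k = Pi_k), the entire hierarchy collapses to that level.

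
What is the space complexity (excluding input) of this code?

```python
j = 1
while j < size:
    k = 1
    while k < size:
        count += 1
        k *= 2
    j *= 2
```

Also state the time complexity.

Space complexity: O(1).
Only a constant amount of auxiliary storage is used; nothing grows with n.
Time complexity: O(log^2 n).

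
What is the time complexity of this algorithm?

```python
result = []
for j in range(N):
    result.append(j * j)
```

Time complexity: O(n).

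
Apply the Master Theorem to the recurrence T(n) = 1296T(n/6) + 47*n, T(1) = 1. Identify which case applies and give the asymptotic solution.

a=1296, b=6, f(n)=47*n.
log_6(1296) = 4 > 1.
Since f(n) = O(n^1) is polynomially smaller than n^4, Case 1 applies.
T(n) = Theta(n^4).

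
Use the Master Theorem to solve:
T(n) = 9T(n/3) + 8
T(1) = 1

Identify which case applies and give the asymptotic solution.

a=9, b=3, f(n)=8.
log_3(9) = 2 > 0.
Since f(n) = O(n^0) is polynomially smaller than n^2, Case 1 applies.
T(n) = Theta(n^2).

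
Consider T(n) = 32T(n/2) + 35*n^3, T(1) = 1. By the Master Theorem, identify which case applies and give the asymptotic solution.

a=32, b=2, f(n)=35*n^3.
log_2(32) = 5 > 3.
Since f(n) = O(n^3) is polynomially smaller than n^5, Case 1 applies.
T(n) = Theta(n^5).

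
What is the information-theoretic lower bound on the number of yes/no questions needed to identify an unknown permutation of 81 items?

There are 81! = 5797126020747367985879734231578109105412357244731625958745865049716390179693892056256184534249745940480000000000000000000 permutations. Each yes/no question gives at most 1 bit, so at least ceil(log_2(5797126020747367985879734231578109105412357244731625958745865049716390179693892056256184534249745940480000000000000000000)) = 402 questions are needed.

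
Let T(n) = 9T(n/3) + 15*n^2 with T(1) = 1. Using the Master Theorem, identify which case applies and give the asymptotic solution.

a=9, b=3, f(n)=15*n^2.
log_3(9) = 2, so n^(log_b(a)) = n^2.
f(n) = Theta(n^2), so Case 2 applies.
T(n) = Theta(n^2 log n).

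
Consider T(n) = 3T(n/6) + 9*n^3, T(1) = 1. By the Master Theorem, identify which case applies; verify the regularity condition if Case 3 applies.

a=3, b=6, f(n)=9*n^3.
log_6(3) = 0.6131 < 3.
f(n) = Omega(n^(0.6131+epsilon)) for some epsilon > 0, so Case 3 is the candidate.
Regularity: a*f(n/b) = 3*9*(n/6)^3 = (3/216)*9*n^3 <= c*f(n) with c = 3/216 < 1. Satisfied.
Case 3: T(n) = Theta(n^3).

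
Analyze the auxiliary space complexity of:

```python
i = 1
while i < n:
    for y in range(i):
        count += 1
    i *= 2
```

Space complexity: O(1).
Only a constant amount of auxiliary storage is used; nothing grows with n.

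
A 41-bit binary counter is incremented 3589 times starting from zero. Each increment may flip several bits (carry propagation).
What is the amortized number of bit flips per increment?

Bit i flips on every 2^i-th increment, so over 3589 increments bit i flips floor(3589/2^i) times. Summing over i: total flips < 2 * 3589. Amortized: < 2 = O(1) per increment.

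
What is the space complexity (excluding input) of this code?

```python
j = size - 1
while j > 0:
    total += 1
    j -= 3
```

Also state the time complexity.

Space complexity: O(1).
Only a constant amount of auxiliary storage is used; nothing grows with n.
Time complexity: O(n).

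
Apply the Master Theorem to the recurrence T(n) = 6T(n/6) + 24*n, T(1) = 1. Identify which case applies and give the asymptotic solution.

a=6, b=6, f(n)=24*n.
log_6(6) = 1, so n^(log_b(a)) = n.
f(n) = Theta(n), so Case 2 applies.
T(n) = Theta(n log n).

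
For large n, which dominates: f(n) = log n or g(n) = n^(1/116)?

g(n) = n^(1/116) grows faster: any positive power of n dominates log n.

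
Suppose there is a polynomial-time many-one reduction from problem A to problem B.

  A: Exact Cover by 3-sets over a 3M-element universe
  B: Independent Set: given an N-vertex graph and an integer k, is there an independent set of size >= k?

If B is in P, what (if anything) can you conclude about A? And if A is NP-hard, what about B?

A poly-time reduction A <=_p B means any A-instance can be transformed to a B-instance in poly time.
If B is in P: compose the reduction with B's poly-time algorithm to solve A in poly time, so A is in P.
If A is NP-hard: every NP problem reduces to A, which reduces to B; composing reductions, every NP problem reduces to B, so B is NP-hard.
(Here in fact A is NP-complete and B is NP-complete.)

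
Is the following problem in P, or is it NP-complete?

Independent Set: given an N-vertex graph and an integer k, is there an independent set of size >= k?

This problem is NP-complete: complement of Clique (with k part of the input).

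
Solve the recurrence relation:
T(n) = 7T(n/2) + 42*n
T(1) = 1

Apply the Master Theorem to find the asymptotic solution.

a=7, b=2, f(n)=42*n. log_2(7) = 2.807. Case 1 of Master Theorem: T(n) = O(n^2.807).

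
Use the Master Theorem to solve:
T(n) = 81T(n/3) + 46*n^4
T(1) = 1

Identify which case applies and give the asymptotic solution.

a=81, b=3, f(n)=46*n^4.
log_3(81) = 4, so n^(log_b(a)) = n^4.
f(n) = Theta(n^4), so Case 2 applies.
T(n) = Theta(n^4 log n).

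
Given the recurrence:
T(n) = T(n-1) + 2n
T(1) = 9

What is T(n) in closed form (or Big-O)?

Unrolling: T(n) = 9 + 2*(2 + 3 + ... + n) = 9 + 2*(n(n+1)/2 - 1) = O(n^2).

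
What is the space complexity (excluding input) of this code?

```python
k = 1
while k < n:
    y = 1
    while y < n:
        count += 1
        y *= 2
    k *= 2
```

Space complexity: O(1).
Only a constant amount of auxiliary storage is used; nothing grows with n.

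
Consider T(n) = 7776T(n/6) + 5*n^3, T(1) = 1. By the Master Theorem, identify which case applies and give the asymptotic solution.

a=7776, b=6, f(n)=5*n^3.
log_6(7776) = 5 > 3.
Since f(n) = O(n^3) is polynomially smaller than n^5, Case 1 applies.
T(n) = Theta(n^5).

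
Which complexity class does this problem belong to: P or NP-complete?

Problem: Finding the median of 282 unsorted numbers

This problem is in P: linear-time selection (median-of-medians) runs in O(n).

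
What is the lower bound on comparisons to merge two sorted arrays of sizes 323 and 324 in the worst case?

Adversary: with |323 - 324| <= 1 the inputs can be fully interleaved so that every adjacent pair in the merged output comes from different arrays. Then each of the 646 adjacent pairs must be directly compared, or the algorithm cannot determine their relative order. Standard merge meets this bound.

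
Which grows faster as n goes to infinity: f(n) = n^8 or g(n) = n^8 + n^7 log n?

f(n) = n^8 and g(n) = n^8 + n^7 log n are Theta of each other: the lower-order n^7 log n term is o(n^8); both are Theta(n^8).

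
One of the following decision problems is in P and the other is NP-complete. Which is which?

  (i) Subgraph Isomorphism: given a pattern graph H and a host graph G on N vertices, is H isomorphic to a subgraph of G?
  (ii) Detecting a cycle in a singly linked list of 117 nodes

(i) is NP-complete: generalizes Clique and Hamiltonian Path (pattern size is part of the input).
(ii) is P: Floyd's tortoise-and-hare runs in O(n) time, O(1) space.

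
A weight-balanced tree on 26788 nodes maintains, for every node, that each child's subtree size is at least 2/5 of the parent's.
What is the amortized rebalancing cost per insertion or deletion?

With balance ratio 2/5, tree height is O(log_{5/2}(26788)) = O(log n). A rebalance at a node of size s costs O(s) but requires Omega(s) updates in that subtree to retrigger. Summed over the O(log n) ancestors of the touched leaf, amortized rebalancing is O(log n).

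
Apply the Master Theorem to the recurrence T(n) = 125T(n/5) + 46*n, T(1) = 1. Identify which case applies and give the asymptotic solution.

a=125, b=5, f(n)=46*n.
log_5(125) = 3 > 1.
Since f(n) = O(n^1) is polynomially smaller than n^3, Case 1 applies.
T(n) = Theta(n^3).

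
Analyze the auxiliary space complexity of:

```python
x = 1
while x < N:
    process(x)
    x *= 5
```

Space complexity: O(1).
Only a constant amount of auxiliary storage is used; nothing grows with n.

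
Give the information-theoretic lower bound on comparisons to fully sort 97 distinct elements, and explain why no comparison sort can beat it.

A comparison sort is a binary decision tree whose leaves are the 97! = 96192759682482119853328425949563698712343813919172976158104477319333745612481875498805879175589072651261284189679678167647067832320000000000000000000000 possible output permutations. A binary tree with L leaves has height >= ceil(log_2(L)). So any comparison sort needs >= ceil(log_2(97!)) = 505 comparisons in the worst case.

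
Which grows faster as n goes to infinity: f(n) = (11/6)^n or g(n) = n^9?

f(n) = (11/6)^n grows faster: (11/6)^n is exponential with base 11/6 > 1, dominating every polynomial.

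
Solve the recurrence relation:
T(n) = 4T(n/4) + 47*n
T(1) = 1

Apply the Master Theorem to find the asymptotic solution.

a=4, b=4, f(n)=47*n. log_4(4) = 1. Case 2: T(n) = O(n log n).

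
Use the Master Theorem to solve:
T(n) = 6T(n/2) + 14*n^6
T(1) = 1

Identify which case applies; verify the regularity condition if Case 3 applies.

a=6, b=2, f(n)=14*n^6.
log_2(6) = 2.585 < 6.
f(n) = Omega(n^(2.585+epsilon)) for some epsilon > 0, so Case 3 is the candidate.
Regularity: a*f(n/b) = 6*14*(n/2)^6 = (6/64)*14*n^6 <= c*f(n) with c = 6/64 < 1. Satisfied.
Case 3: T(n) = Theta(n^6).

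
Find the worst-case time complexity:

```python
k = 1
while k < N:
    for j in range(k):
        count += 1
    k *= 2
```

Time complexity: O(n).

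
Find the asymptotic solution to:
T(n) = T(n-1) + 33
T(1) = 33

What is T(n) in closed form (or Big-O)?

Unrolling: T(n) = T(n-1) + 33 = T(n-2) + 2*33 = ... = T(1) + (n-1)*33 = 33 + (n-1)*33 = 33n.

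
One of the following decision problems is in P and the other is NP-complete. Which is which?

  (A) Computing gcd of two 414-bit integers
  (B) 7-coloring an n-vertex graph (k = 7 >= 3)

(A) is P: the Euclidean algorithm runs in polynomial time in the bit-length.
(B) is NP-complete: graph k-coloring for k>=3 is NP-complete by reduction from 3-SAT.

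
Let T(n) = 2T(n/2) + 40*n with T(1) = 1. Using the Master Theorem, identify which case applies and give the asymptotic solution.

a=2, b=2, f(n)=40*n.
log_2(2) = 1, so n^(log_b(a)) = n.
f(n) = Theta(n), so Case 2 applies.
T(n) = Theta(n log n).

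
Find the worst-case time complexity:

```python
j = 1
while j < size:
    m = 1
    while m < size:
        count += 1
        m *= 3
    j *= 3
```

Time complexity: O(log^2 n).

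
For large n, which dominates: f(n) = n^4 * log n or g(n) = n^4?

f(n) = n^4 * log n grows faster: extra log n factor -> infinity.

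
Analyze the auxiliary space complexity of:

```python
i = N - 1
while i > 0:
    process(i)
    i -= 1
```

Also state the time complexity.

Space complexity: O(1).
Only a constant amount of auxiliary storage is used; nothing grows with n.
Time complexity: O(n).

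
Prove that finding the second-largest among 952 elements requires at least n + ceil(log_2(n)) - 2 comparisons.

Lower bound (adversary): identifying the maximum requires 952-1 comparisons (each eliminates one candidate). Assign weight 1 to each element; on each comparison the adversary lets the heavier side win and gives it the loser's weight. The max ends with weight 952, but each comparison it wins at most doubles its weight, so the max must win >= ceil(log_2(952)) = 10 comparisons. The second-largest is one of those 10 direct losers to the max, and identifying which one is largest needs >= 10-1 further comparisons. Total >= 952-1 + 10-1 = 960.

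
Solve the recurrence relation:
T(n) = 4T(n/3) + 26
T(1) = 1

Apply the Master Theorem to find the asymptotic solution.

a=4, b=3, f(n)=26. log_3(4) = 1.262. Case 1 of Master Theorem: T(n) = O(n^1.262).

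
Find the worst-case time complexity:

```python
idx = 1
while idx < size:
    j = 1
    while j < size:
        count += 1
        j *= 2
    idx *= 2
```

Time complexity: O(log^2 n).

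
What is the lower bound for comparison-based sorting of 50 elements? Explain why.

A comparison-based sorting algorithm corresponds to a decision tree. With 50! possible permutations, the tree has 50! leaves. The height is at least log_2(50!) = Omega(n log n) by Stirling's approximation.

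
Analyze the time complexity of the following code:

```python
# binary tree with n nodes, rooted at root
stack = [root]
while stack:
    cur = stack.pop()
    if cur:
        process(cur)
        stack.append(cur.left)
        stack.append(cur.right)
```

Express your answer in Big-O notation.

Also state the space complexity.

Time complexity: O(n).
Space complexity: O(n).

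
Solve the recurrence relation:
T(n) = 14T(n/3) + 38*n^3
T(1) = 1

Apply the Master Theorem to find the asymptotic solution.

a=14, b=3, f(n)=38*n^3. log_3(14) = 2.402 < 3. Case 3: T(n) = O(n^3).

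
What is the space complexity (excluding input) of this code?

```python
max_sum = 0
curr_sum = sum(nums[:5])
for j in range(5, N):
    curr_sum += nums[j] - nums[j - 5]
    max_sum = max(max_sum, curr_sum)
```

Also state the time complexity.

Space complexity: O(1).
Only a constant amount of auxiliary storage is used; nothing grows with n.
Time complexity: O(n).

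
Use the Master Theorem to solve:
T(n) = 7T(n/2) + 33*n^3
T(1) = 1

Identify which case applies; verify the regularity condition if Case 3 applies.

a=7, b=2, f(n)=33*n^3.
log_2(7) = 2.807 < 3.
f(n) = Omega(n^(2.807+epsilon)) for some epsilon > 0, so Case 3 is the candidate.
Regularity: a*f(n/b) = 7*33*(n/2)^3 = (7/8)*33*n^3 <= c*f(n) with c = 7/8 < 1. Satisfied.
Case 3: T(n) = Theta(n^3).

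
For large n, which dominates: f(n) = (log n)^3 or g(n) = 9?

f(n) = (log n)^3 grows faster: any unbounded function dominates a constant.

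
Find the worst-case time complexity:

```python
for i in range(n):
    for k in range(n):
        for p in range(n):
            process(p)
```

Time complexity: O(n^3).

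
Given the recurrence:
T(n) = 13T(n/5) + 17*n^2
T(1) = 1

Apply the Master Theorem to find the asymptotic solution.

a=13, b=5, f(n)=17*n^2. log_5(13) = 1.594 < 2. Case 3: T(n) = O(n^2).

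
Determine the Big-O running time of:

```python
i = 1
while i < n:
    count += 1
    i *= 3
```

Time complexity: O(log n).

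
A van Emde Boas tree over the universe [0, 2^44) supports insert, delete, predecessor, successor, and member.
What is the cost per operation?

vEB recursively partitions [0, 17592186044416) into sqrt(u) clusters of size sqrt(u). Each operation recurses into either one cluster or the summary, never both: T(u) = T(sqrt(u)) + O(1) => T(u) = O(log log u) = O(log 44). This is worst-case, not just amortized.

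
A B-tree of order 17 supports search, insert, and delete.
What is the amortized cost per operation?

B-tree of order 17 has height O(log_17 n). Each operation traverses the tree height. Splits during insert and merges during delete are O(1) each and occur at most once per level. Total cost per operation: O(log_17 n).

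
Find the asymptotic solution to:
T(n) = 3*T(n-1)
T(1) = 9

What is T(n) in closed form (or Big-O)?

Each step multiplies by 3. T(n) = T(1)*3^(n-1) = 9*3^(n-1).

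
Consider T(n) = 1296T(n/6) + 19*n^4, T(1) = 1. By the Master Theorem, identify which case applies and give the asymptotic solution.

a=1296, b=6, f(n)=19*n^4.
log_6(1296) = 4, so n^(log_b(a)) = n^4.
f(n) = Theta(n^4), so Case 2 applies.
T(n) = Theta(n^4 log n).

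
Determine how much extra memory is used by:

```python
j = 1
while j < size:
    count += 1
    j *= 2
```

Space complexity: O(1).
Only a constant amount of auxiliary storage is used; nothing grows with n.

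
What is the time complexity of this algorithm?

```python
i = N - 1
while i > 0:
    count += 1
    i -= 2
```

Time complexity: O(n).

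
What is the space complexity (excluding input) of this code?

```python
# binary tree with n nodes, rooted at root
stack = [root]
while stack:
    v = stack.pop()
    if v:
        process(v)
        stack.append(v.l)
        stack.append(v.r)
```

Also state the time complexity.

Space complexity: O(n).
Auxiliary storage grows linearly with the input size n in the worst case.
Time complexity: O(n).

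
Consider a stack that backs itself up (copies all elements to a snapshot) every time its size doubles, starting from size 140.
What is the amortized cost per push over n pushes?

Backups occur at sizes 140, 280, 560, ..., copying 140 + 280 + 560 + ... <= 2n elements total (geometric series). Spread over n pushes, the amortized backup cost is O(1) per push.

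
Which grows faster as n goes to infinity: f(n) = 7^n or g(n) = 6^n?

f(n) = 7^n grows faster: (7/6)^n -> infinity since 7/6 > 1.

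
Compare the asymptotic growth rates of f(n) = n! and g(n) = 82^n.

f(n) = n! grows faster: n!/82^n -> infinity by Stirling.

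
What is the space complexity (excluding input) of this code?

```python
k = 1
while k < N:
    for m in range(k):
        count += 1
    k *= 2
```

Space complexity: O(1).
Only a constant amount of auxiliary storage is used; nothing grows with n.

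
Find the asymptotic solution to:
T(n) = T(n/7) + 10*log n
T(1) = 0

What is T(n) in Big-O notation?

Each of the log_7(n) levels adds O(log n). T(n) = O(log^2 n).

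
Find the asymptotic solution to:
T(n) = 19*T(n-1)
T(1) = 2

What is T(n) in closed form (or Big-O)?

Each step multiplies by 19. T(n) = T(1)*19^(n-1) = 2*19^(n-1).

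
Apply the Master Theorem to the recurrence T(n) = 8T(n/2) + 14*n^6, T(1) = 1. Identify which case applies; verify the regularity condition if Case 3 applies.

a=8, b=2, f(n)=14*n^6.
log_2(8) = 3 < 6.
f(n) = Omega(n^(3+epsilon)) for some epsilon > 0, so Case 3 is the candidate.
Regularity: a*f(n/b) = 8*14*(n/2)^6 = (8/64)*14*n^6 <= c*f(n) with c = 8/64 < 1. Satisfied.
Case 3: T(n) = Theta(n^6).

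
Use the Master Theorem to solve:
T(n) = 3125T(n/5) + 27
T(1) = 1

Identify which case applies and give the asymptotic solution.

a=3125, b=5, f(n)=27.
log_5(3125) = 5 > 0.
Since f(n) = O(n^0) is polynomially smaller than n^5, Case 1 applies.
T(n) = Theta(n^5).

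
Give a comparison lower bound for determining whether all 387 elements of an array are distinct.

In the algebraic decision-tree model, the YES region for element distinctness on 387 elements has 387! connected components (one per ordering). Ben-Or's theorem then gives a lower bound of Omega(log(n!)) = Omega(n log n).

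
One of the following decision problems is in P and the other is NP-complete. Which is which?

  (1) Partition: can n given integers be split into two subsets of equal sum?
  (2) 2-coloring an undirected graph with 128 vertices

(1) is NP-complete: Subset Sum reduces to it (one of Karp's 21 NP-complete problems).
(2) is P: 2-coloring is bipartiteness testing via BFS, O(V+E).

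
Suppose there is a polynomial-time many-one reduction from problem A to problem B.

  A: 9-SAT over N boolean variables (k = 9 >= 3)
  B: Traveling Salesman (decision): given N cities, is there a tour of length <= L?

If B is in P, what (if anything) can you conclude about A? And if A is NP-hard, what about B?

A poly-time reduction A <=_p B means any A-instance can be transformed to a B-instance in poly time.
If B is in P: compose the reduction with B's poly-time algorithm to solve A in poly time, so A is in P.
If A is NP-hard: every NP problem reduces to A, which reduces to B; composing reductions, every NP problem reduces to B, so B is NP-hard.
(Here in fact A is NP-complete and B is NP-complete.)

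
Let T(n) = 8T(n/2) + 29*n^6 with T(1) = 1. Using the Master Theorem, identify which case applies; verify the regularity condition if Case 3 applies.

a=8, b=2, f(n)=29*n^6.
log_2(8) = 3 < 6.
f(n) = Omega(n^(3+epsilon)) for some epsilon > 0, so Case 3 is the candidate.
Regularity: a*f(n/b) = 8*29*(n/2)^6 = (8/64)*29*n^6 <= c*f(n) with c = 8/64 < 1. Satisfied.
Case 3: T(n) = Theta(n^6).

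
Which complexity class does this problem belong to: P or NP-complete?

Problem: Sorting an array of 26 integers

This problem is in P: merge sort runs in O(n log n).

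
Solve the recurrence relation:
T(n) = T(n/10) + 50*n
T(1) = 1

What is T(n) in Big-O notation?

Geometric series: 50*n*(1 + 1/10 + 1/10^2 + ...) = O(n). T(n) = O(n).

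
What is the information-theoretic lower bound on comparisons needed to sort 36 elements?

There are 36! = 371993326789901217467999448150835200000000 possible orderings. Each comparison gives 1 bit. We need at least ceil(log_2(371993326789901217467999448150835200000000)) = 139 comparisons.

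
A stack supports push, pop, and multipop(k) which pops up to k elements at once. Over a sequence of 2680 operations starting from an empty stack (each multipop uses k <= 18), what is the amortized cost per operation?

Each element is pushed exactly once and popped at most once (whether by pop or as part of a multipop). So the total number of individual pops over the whole sequence is at most the number of pushes, which is at most 2680. Total work <= 2 * 2680, hence O(1) amortized per operation.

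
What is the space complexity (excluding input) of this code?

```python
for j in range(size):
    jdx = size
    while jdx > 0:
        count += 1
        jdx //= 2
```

Space complexity: O(1).
Only a constant amount of auxiliary storage is used; nothing grows with n.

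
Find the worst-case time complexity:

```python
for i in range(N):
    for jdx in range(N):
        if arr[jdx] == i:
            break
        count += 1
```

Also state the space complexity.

Time complexity: O(n^2).
Space complexity: O(1).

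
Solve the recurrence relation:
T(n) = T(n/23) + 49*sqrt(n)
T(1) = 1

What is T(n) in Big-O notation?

Each level contributes sqrt(n/23^k). Geometric series with ratio 1/sqrt(23) < 1 sums to O(sqrt(n)).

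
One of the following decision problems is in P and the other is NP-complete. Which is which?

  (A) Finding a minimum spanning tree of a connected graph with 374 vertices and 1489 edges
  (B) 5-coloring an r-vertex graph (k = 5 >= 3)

(A) is P: Kruskal's / Prim's algorithms run in polynomial time.
(B) is NP-complete: graph k-coloring for k>=3 is NP-complete by reduction from 3-SAT.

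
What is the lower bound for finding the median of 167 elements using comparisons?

To find the median of 167 elements, every element must be compared at least once, so the lower bound is Omega(n). The BFPRT algorithm achieves O(n), making this tight.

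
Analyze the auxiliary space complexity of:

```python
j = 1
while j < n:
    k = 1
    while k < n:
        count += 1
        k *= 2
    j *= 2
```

Space complexity: O(1).
Only a constant amount of auxiliary storage is used; nothing grows with n.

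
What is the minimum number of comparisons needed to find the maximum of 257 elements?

Finding the maximum requires 256 comparisons. Each comparison eliminates exactly one candidate. With 257 candidates, we need 256 eliminations.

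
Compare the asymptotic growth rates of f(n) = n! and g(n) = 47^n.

f(n) = n! grows faster: n!/47^n -> infinity by Stirling.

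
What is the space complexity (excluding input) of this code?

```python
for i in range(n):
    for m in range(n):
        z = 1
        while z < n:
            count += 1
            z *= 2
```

Space complexity: O(1).
Only a constant amount of auxiliary storage is used; nothing grows with n.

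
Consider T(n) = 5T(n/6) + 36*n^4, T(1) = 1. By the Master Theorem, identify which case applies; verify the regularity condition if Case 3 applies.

a=5, b=6, f(n)=36*n^4.
log_6(5) = 0.8982 < 4.
f(n) = Omega(n^(0.8982+epsilon)) for some epsilon > 0, so Case 3 is the candidate.
Regularity: a*f(n/b) = 5*36*(n/6)^4 = (5/1296)*36*n^4 <= c*f(n) with c = 5/1296 < 1. Satisfied.
Case 3: T(n) = Theta(n^4).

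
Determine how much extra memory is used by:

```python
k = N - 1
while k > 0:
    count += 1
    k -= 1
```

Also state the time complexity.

Space complexity: O(1).
Only a constant amount of auxiliary storage is used; nothing grows with n.
Time complexity: O(n).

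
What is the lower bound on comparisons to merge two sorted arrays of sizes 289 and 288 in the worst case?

Adversary: with |289 - 288| <= 1 the inputs can be fully interleaved so that every adjacent pair in the merged output comes from different arrays. Then each of the 576 adjacent pairs must be directly compared, or the algorithm cannot determine their relative order. Standard merge meets this bound.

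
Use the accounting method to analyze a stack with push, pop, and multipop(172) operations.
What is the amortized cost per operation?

Assign 2 credits per push (1 for the push, 1 saved for a future pop). Each pop or element popped by multipop(172) uses 1 saved credit. Total credits never go negative, so amortized cost is O(1).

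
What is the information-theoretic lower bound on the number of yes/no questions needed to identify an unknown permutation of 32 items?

There are 32! = 263130836933693530167218012160000000 permutations. Each yes/no question gives at most 1 bit, so at least ceil(log_2(263130836933693530167218012160000000)) = 118 questions are needed.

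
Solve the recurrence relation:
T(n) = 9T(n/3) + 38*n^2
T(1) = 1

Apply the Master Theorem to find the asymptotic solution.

a=9, b=3, f(n)=38*n^2. log_3(9) = 2. Case 2: T(n) = O(n^2 log n).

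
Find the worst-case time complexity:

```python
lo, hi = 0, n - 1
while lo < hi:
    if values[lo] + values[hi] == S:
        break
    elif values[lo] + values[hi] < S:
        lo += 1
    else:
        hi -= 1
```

Time complexity: O(n).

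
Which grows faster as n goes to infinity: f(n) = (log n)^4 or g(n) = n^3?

g(n) = n^3 grows faster: any positive polynomial dominates any polylog.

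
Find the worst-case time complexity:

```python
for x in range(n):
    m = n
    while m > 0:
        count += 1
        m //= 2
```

Time complexity: O(n log n).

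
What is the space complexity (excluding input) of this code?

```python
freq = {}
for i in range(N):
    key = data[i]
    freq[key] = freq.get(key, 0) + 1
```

Space complexity: O(n).
Auxiliary storage grows linearly with the input size n in the worst case.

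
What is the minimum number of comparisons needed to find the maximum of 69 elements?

Finding the maximum requires 68 comparisons. Each comparison eliminates exactly one candidate. With 69 candidates, we need 68 eliminations.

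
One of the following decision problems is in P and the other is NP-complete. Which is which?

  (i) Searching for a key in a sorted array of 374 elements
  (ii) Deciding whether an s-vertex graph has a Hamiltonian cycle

(i) is P: binary search runs in O(log n).
(ii) is NP-complete: one of Karp's 21 NP-complete problems.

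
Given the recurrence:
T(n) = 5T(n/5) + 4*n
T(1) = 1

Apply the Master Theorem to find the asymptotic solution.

a=5, b=5, f(n)=4*n. log_5(5) = 1. Case 2: T(n) = O(n log n).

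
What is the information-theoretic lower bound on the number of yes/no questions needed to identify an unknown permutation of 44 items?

There are 44! = 2658271574788448768043625811014615890319638528000000000 permutations. Each yes/no question gives at most 1 bit, so at least ceil(log_2(2658271574788448768043625811014615890319638528000000000)) = 181 questions are needed.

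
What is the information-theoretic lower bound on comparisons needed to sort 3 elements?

There are 3! = 6 possible orderings. Each comparison gives 1 bit. We need at least ceil(log_2(6)) = 3 comparisons.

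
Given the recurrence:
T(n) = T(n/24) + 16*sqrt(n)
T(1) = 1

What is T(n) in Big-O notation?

Each level contributes sqrt(n/24^k). Geometric series with ratio 1/sqrt(24) < 1 sums to O(sqrt(n)).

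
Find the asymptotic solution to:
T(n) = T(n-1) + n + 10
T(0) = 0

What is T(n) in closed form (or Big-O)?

Dominant term in sum is 1*sum(i, i=1..n) = 1*n*(n+1)/2 = O(n^2).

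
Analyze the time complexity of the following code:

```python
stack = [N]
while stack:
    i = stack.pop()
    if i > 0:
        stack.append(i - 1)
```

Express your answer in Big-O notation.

Time complexity: O(n).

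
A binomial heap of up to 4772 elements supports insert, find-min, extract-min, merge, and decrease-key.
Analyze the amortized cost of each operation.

A binomial heap with n <= 4772 elements has at most floor(log_2 4772) + 1 = 13 trees. Using potential Phi = number of trees: Insert adds one tree, but cascading merges reduce count -- amortized O(1). Find-min reads the cached minimum pointer: O(1). Extract-min creates O(log n) new trees: O(log n). Merge combines tree lists: O(log n). Decrease-key sifts the element up its tree of height <= log n: O(log n).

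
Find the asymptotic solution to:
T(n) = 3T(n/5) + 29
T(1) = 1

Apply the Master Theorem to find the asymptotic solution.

a=3, b=5, f(n)=29. log_5(3) = 0.6826. Case 1 of Master Theorem: T(n) = O(n^0.6826).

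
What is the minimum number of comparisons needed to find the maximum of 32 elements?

Finding the maximum requires 31 comparisons. Each comparison eliminates exactly one candidate. With 32 candidates, we need 31 eliminations.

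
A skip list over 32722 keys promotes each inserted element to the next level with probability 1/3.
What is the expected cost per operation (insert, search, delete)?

Expected number of levels is O(log_3(32722)) = O(log n). A search visits O(1) expected nodes per level over O(log n) levels. Insert/delete are a search plus O(1) pointer updates per level. Expected O(log n) per operation.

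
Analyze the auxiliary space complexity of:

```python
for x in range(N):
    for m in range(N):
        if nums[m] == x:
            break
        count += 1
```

Space complexity: O(1).
Only a constant amount of auxiliary storage is used; nothing grows with n.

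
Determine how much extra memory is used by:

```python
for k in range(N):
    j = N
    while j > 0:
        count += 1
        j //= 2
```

Space complexity: O(1).
Only a constant amount of auxiliary storage is used; nothing grows with n.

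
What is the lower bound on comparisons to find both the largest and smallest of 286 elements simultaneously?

Pair elements first (floor(286/2) comparisons), then find max among winners and min among losers. Total: ceil(3*286/2) - 2 = 427 comparisons.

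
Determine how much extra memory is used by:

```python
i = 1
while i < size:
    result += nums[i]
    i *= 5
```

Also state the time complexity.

Space complexity: O(1).
Only a constant amount of auxiliary storage is used; nothing grows with n.
Time complexity: O(log n).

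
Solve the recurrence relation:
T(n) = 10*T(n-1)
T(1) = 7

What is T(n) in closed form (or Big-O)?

Each step multiplies by 10. T(n) = T(1)*10^(n-1) = 7*10^(n-1).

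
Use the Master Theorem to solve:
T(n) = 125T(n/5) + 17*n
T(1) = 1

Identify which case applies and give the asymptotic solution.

a=125, b=5, f(n)=17*n.
log_5(125) = 3 > 1.
Since f(n) = O(n^1) is polynomially smaller than n^3, Case 1 applies.
T(n) = Theta(n^3).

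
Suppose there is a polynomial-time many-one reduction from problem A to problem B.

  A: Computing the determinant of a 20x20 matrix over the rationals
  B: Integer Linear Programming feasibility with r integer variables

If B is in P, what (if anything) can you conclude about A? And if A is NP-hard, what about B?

A poly-time reduction A <=_p B means any A-instance can be transformed to a B-instance in poly time.
If B is in P: compose the reduction with B's poly-time algorithm to solve A in poly time, so A is in P.
If A is NP-hard: every NP problem reduces to A, which reduces to B; composing reductions, every NP problem reduces to B, so B is NP-hard.
(Here in fact A is P and B is NP-complete.)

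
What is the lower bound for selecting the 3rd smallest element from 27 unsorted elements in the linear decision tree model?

Selecting the 3rd smallest of 27 elements requires Omega(n) comparisons. Every element must be compared at least once. The BFPRT algorithm achieves O(n), making this tight.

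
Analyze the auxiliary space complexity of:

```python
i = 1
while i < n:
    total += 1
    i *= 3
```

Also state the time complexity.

Space complexity: O(1).
Only a constant amount of auxiliary storage is used; nothing grows with n.
Time complexity: O(log n).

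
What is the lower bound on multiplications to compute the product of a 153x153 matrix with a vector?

A 153x153 matrix-vector product has 153 inner products of length 153. Output depends on all 153^2 = 23409 matrix entries. At least 23409 multiplications needed.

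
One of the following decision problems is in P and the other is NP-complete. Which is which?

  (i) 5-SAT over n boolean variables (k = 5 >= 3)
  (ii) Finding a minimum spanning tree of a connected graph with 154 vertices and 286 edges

(i) is NP-complete: 3-SAT is NP-complete (Cook-Levin); k-SAT for k>=3 reduces from 3-SAT.
(ii) is P: Kruskal's / Prim's algorithms run in polynomial time.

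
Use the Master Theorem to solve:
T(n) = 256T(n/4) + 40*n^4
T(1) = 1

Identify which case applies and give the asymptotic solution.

a=256, b=4, f(n)=40*n^4.
log_4(256) = 4, so n^(log_b(a)) = n^4.
f(n) = Theta(n^4), so Case 2 applies.
T(n) = Theta(n^4 log n).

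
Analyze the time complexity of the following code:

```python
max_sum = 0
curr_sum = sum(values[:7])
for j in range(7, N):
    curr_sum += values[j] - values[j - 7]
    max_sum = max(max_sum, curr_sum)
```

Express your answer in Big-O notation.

Time complexity: O(n).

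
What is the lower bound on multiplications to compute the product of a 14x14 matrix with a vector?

A 14x14 matrix-vector product has 14 inner products of length 14. Output depends on all 14^2 = 196 matrix entries. At least 196 multiplications needed.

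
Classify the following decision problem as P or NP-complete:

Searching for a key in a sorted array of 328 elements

This problem is in P: binary search runs in O(log n).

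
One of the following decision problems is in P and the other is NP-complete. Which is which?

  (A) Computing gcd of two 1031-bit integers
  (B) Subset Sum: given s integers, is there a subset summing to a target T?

(A) is P: the Euclidean algorithm runs in polynomial time in the bit-length.
(B) is NP-complete: one of Karp's 21 NP-complete problems.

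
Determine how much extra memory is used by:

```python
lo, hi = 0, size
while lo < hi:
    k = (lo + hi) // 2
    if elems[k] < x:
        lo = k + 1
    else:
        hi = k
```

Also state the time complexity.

Space complexity: O(1).
Only a constant amount of auxiliary storage is used; nothing grows with n.
Time complexity: O(log n).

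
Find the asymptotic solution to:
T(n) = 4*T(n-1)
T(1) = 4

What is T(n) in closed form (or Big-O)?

Each step multiplies by 4. T(n) = T(1)*4^(n-1) = 4*4^(n-1).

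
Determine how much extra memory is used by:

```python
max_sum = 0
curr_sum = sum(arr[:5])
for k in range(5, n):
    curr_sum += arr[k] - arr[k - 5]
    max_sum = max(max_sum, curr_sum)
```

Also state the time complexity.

Space complexity: O(1).
Only a constant amount of auxiliary storage is used; nothing grows with n.
Time complexity: O(n).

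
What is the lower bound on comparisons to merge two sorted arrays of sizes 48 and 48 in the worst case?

Adversary: with |48 - 48| <= 1 the inputs can be fully interleaved so that every adjacent pair in the merged output comes from different arrays. Then each of the 95 adjacent pairs must be directly compared, or the algorithm cannot determine their relative order. Standard merge meets this bound.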